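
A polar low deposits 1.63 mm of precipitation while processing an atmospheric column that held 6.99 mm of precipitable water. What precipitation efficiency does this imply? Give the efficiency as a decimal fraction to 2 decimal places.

ε = precipitation / PW = 1.63 / 6.99 = 0.23.

ε ≈ 0.23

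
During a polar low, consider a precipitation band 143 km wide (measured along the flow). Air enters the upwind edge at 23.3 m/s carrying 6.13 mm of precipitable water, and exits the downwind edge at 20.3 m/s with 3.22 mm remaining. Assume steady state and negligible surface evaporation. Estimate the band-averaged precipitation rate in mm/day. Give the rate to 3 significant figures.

R ≈ 46.8 mm/day

Column moisture flux per unit crosswind length is F = V × PW.
Inflow: F_in = 23.3 × 6.13 = 142.829 mm·m/s
Outflow: F_out = 20.3 × 3.22 = 65.366 mm·m/s
Steady-state rate R = (F_in − F_out)/L = (142.829 − 65.366) / 143000 m = 5.417e-04 mm/s.
R = 5.417e-04 × 3600 × 24 = 46.8 mm/day.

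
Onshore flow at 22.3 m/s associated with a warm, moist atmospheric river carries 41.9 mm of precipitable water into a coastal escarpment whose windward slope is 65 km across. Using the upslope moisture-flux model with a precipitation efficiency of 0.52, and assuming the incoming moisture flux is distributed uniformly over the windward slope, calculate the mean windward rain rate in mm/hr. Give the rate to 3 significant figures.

Incoming column moisture flux per unit ridge length: F = V × PW = 22.3 × 41.9 = 934.37 mm·m/s.
Spread over the 65 km slope with efficiency ε = 0.52: R = ε·F/W = 0.52 × 934.37 / 65000 m = 7.475e-03 mm/s.
R = 7.475e-03 × 3600 = 26.9 mm/hr.

R ≈ 26.9 mm/hr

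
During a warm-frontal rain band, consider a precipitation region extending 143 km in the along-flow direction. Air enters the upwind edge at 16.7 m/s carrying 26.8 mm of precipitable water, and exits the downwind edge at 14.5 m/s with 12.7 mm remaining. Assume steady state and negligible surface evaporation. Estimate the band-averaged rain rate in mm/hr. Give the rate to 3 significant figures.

Column moisture flux per unit crosswind length is F = V × PW.
Inflow: F_in = 16.7 × 26.8 = 447.56 mm·m/s
Outflow: F_out = 14.5 × 12.7 = 184.15 mm·m/s
Steady-state rate R = (F_in − F_out)/L = (447.56 − 184.15) / 143000 m = 1.842e-03 mm/s.
R = 1.842e-03 × 3600 = 6.63 mm/hr.

R ≈ 6.63 mm/hr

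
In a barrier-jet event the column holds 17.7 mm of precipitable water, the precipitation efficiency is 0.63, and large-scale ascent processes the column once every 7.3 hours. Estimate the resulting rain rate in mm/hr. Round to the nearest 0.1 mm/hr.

R ≈ 1.5 mm/hr

Each overturning extracts ε × PW = 0.63 × 17.7 = 11.151 mm.
Rate = ε·PW / τ = 11.151 / 7.3 h = 1.5 mm/hr.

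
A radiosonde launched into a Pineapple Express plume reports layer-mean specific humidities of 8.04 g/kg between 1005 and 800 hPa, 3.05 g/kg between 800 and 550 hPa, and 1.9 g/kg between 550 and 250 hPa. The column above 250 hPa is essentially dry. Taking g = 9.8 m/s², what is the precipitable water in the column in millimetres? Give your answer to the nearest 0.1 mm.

PW ≈ 30.4 mm

Precipitable water is the column-integrated vapour mass per unit area: PW = (1/g) Σ q̄ Δp, with q in kg/kg and Δp in Pa (1 kg/m² of water = 1 mm).
Layer 1005–800 hPa: Δp = 205 hPa = 20500 Pa, q̄ = 0.00804 kg/kg → 0.00804 × 20500 / 9.8 = 16.82 mm
Layer 800–550 hPa: Δp = 250 hPa = 25000 Pa, q̄ = 0.00305 kg/kg → 0.00305 × 25000 / 9.8 = 7.78 mm
Layer 550–250 hPa: Δp = 300 hPa = 30000 Pa, q̄ = 0.0019 kg/kg → 0.0019 × 30000 / 9.8 = 5.82 mm
PW = 16.82 + 7.78 + 5.82 = 30.42 ≈ 30.4 mm.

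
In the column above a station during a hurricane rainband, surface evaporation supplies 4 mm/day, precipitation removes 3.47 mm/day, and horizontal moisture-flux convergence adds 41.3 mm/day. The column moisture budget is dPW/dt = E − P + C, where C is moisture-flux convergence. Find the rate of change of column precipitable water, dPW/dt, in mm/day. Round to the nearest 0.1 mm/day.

dPW/dt ≈ 41.8 mm/day

dPW/dt = E − P + C = 4 − 3.47 + (41.3) = 41.8 mm/day.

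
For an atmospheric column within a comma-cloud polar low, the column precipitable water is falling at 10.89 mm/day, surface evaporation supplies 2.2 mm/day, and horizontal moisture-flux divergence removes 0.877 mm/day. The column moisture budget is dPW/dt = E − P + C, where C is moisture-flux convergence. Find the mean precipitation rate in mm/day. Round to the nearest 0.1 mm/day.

dPW/dt = -10.89 mm/day.
P = E + C − dPW/dt = 2.2 + (-0.877) − (-10.89) = 12.2 mm/day.

P ≈ 12.2 mm/day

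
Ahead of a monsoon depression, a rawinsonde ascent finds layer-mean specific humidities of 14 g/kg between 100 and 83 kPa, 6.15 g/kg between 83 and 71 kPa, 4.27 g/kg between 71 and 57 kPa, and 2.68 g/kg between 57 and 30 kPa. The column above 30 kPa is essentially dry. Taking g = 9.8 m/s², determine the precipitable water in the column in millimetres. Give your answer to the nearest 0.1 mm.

PW ≈ 45.3 mm

Precipitable water is the column-integrated vapour mass per unit area: PW = (1/g) Σ q̄ Δp, with q in kg/kg and Δp in Pa (1 kg/m² of water = 1 mm).
Layer 100–83 kPa: Δp = 170 hPa = 17000 Pa, q̄ = 0.014 kg/kg → 0.014 × 17000 / 9.8 = 24.29 mm
Layer 83–71 kPa: Δp = 120 hPa = 12000 Pa, q̄ = 0.00615 kg/kg → 0.00615 × 12000 / 9.8 = 7.53 mm
Layer 71–57 kPa: Δp = 140 hPa = 14000 Pa, q̄ = 0.00427 kg/kg → 0.00427 × 14000 / 9.8 = 6.10 mm
Layer 57–30 kPa: Δp = 270 hPa = 27000 Pa, q̄ = 0.00268 kg/kg → 0.00268 × 27000 / 9.8 = 7.38 mm
PW = 24.29 + 7.53 + 6.10 + 7.38 = 45.30 ≈ 45.3 mm.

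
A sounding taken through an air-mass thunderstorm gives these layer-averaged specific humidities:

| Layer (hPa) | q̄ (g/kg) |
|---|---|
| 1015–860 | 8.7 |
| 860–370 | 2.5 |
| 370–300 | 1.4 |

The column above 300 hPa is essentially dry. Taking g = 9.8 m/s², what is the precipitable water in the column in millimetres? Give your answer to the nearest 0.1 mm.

Precipitable water is the column-integrated vapour mass per unit area: PW = (1/g) Σ q̄ Δp, with q in kg/kg and Δp in Pa (1 kg/m² of water = 1 mm).
Layer 1015–860 hPa: Δp = 155 hPa = 15500 Pa, q̄ = 0.0087 kg/kg → 0.0087 × 15500 / 9.8 = 13.76 mm
Layer 860–370 hPa: Δp = 490 hPa = 49000 Pa, q̄ = 0.0025 kg/kg → 0.0025 × 49000 / 9.8 = 12.50 mm
Layer 370–300 hPa: Δp = 70 hPa = 7000 Pa, q̄ = 0.0014 kg/kg → 0.0014 × 7000 / 9.8 = 1.00 mm
PW = 13.76 + 12.50 + 1.00 = 27.26 ≈ 27.3 mm.

PW ≈ 27.3 mm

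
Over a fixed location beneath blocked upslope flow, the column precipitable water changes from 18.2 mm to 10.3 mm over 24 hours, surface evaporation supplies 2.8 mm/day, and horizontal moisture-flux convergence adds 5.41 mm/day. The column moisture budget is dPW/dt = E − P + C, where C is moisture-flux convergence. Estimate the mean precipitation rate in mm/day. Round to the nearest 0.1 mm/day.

dPW/dt = (10.3 − 18.2) mm / (24/24 day) = -7.900 mm/day.
P = E + C − dPW/dt = 2.8 + (5.41) − (-7.900) = 16.1 mm/day.

P ≈ 16.1 mm/day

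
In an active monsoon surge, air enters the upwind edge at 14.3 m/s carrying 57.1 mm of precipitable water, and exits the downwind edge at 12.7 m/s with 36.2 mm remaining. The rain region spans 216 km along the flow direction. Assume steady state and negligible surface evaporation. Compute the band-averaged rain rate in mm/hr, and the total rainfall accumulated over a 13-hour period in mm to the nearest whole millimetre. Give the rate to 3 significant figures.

Column moisture flux per unit crosswind length is F = V × PW.
Inflow: F_in = 14.3 × 57.1 = 816.53 mm·m/s
Outflow: F_out = 12.7 × 36.2 = 459.74 mm·m/s
Steady-state rate R = (F_in − F_out)/L = (816.53 − 459.74) / 216000 m = 1.652e-03 mm/s.
R = 1.652e-03 × 3600 = 5.95 mm/hr.
Over 13 h: total = 5.95 × 13 = 77.35 ≈ 77 mm.

R ≈ 5.95 mm/hr; total ≈ 77 mm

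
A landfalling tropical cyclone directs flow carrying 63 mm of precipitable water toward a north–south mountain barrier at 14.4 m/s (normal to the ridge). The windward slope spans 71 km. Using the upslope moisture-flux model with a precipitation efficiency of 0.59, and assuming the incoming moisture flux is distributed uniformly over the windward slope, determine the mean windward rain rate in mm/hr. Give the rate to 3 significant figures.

R ≈ 27.1 mm/hr

Incoming column moisture flux per unit ridge length: F = V × PW = 14.4 × 63 = 907.2 mm·m/s.
Spread over the 71 km slope with efficiency ε = 0.59: R = ε·F/W = 0.59 × 907.2 / 71000 m = 7.539e-03 mm/s.
R = 7.539e-03 × 3600 = 27.1 mm/hr.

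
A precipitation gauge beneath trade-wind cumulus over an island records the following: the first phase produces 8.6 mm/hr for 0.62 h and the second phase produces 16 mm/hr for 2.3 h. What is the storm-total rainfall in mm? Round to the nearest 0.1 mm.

total ≈ 42.1 mm

Total = Σ Rᵢ Δtᵢ = 8.6 × 0.62 + 16 × 2.3
      = 5.332 + 36.8 = 42.1 mm.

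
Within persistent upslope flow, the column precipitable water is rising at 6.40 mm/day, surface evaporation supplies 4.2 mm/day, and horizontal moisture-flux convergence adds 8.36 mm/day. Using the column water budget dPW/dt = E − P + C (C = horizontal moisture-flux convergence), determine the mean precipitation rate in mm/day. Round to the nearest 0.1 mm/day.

dPW/dt = +6.40 mm/day.
P = E + C − dPW/dt = 4.2 + (8.36) − (+6.40) = 6.2 mm/day.

P ≈ 6.2 mm/day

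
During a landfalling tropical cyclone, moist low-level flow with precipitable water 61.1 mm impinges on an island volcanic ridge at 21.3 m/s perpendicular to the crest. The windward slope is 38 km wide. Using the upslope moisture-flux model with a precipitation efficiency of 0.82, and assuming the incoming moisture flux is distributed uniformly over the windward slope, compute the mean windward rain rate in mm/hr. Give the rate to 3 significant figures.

Incoming column moisture flux per unit ridge length: F = V × PW = 21.3 × 61.1 = 1301.43 mm·m/s.
Spread over the 38 km slope with efficiency ε = 0.82: R = ε·F/W = 0.82 × 1301.43 / 38000 m = 2.808e-02 mm/s.
R = 2.808e-02 × 3600 = 101 mm/hr.

R ≈ 101 mm/hr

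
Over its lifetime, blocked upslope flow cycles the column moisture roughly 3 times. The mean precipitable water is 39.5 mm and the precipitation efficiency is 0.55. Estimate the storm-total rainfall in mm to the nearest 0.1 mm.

rainfall ≈ 65.2 mm

Each cycle deposits ε × PW = 0.55 × 39.5 = 21.725 mm.
Over 3 cycles: 3 × 21.725 = 65.2 mm.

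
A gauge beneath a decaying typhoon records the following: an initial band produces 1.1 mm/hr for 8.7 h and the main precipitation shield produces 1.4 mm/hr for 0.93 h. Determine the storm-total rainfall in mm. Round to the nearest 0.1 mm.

Total = Σ Rᵢ Δtᵢ = 1.1 × 8.7 + 1.4 × 0.93
      = 9.57 + 1.302 = 10.9 mm.

total ≈ 10.9 mm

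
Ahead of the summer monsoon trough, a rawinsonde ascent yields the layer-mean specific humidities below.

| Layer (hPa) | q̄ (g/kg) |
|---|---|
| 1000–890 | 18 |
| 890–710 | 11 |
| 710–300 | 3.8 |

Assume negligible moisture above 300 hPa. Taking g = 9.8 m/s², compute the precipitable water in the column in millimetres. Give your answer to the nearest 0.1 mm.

PW ≈ 56.3 mm

Precipitable water is the column-integrated vapour mass per unit area: PW = (1/g) Σ q̄ Δp, with q in kg/kg and Δp in Pa (1 kg/m² of water = 1 mm).
Layer 1000–890 hPa: Δp = 110 hPa = 11000 Pa, q̄ = 0.018 kg/kg → 0.018 × 11000 / 9.8 = 20.20 mm
Layer 890–710 hPa: Δp = 180 hPa = 18000 Pa, q̄ = 0.011 kg/kg → 0.011 × 18000 / 9.8 = 20.20 mm
Layer 710–300 hPa: Δp = 410 hPa = 41000 Pa, q̄ = 0.0038 kg/kg → 0.0038 × 41000 / 9.8 = 15.90 mm
PW = 20.20 + 20.20 + 15.90 = 56.30 ≈ 56.3 mm.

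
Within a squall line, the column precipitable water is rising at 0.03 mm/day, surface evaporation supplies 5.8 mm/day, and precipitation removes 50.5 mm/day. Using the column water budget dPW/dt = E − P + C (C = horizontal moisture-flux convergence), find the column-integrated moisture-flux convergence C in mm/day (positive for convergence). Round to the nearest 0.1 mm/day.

dPW/dt = +0.03 mm/day.
C = dPW/dt − E + P = (+0.03) − 5.8 + 50.5 = 44.7 mm/day.

C ≈ 44.7 mm/day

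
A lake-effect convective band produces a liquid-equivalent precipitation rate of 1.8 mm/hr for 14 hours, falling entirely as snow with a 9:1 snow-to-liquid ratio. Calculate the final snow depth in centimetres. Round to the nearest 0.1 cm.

Liquid-equivalent depth = 1.8 × 14 = 25.2 mm.
Snow depth = 25.2 mm × 9 = 226.8 mm = 22.7 cm.

snow depth ≈ 22.7 cm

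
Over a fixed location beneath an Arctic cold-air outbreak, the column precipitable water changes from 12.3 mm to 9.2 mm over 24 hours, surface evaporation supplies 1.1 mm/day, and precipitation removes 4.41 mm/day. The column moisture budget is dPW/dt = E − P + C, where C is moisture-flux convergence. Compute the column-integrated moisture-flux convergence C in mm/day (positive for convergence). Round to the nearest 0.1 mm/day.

C ≈ 0.2 mm/day

dPW/dt = (9.2 − 12.3) mm / (24/24 day) = -3.100 mm/day.
C = dPW/dt − E + P = (-3.100) − 1.1 + 4.41 = 0.2 mm/day.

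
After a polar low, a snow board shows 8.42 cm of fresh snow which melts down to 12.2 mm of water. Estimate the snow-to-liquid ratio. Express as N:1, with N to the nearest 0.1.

ratio ≈ 6.9

Ratio = snow depth / SWE = 84.2 mm / 12.2 mm = 6.9, i.e. 6.9:1.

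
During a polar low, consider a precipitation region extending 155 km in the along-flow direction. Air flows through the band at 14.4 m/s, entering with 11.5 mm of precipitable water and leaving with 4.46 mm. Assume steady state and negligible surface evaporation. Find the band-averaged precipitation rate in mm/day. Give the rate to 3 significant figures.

R ≈ 56.5 mm/day

Column moisture flux per unit crosswind length is F = V × PW.
Inflow: F_in = 14.4 × 11.5 = 165.6 mm·m/s
Outflow: F_out = 14.4 × 4.46 = 64.224 mm·m/s
Steady-state rate R = (F_in − F_out)/L = (165.6 − 64.224) / 155000 m = 6.540e-04 mm/s.
R = 6.540e-04 × 3600 × 24 = 56.5 mm/day.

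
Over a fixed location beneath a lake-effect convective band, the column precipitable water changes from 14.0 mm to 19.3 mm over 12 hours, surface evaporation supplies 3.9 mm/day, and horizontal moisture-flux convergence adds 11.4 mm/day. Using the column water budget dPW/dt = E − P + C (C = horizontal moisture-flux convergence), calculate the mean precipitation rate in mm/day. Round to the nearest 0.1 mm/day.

dPW/dt = (19.3 − 14.0) mm / (12/24 day) = +10.600 mm/day.
P = E + C − dPW/dt = 3.9 + (11.4) − (+10.600) = 4.7 mm/day.

P ≈ 4.7 mm/day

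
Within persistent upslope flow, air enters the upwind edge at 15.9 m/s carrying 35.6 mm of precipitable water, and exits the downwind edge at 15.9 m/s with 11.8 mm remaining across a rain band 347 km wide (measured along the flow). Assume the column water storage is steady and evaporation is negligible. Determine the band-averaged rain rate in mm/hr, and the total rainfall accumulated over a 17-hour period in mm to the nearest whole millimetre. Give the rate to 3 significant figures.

Column moisture flux per unit crosswind length is F = V × PW.
Inflow: F_in = 15.9 × 35.6 = 566.04 mm·m/s
Outflow: F_out = 15.9 × 11.8 = 187.62 mm·m/s
Steady-state rate R = (F_in − F_out)/L = (566.04 − 187.62) / 347000 m = 1.091e-03 mm/s.
R = 1.091e-03 × 3600 = 3.93 mm/hr.
Over 17 h: total = 3.93 × 17 = 66.81 ≈ 67 mm.

R ≈ 3.93 mm/hr; total ≈ 67 mm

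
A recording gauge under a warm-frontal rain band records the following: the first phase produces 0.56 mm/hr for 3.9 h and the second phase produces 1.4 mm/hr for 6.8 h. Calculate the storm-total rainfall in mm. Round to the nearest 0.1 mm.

Total = Σ Rᵢ Δtᵢ = 0.56 × 3.9 + 1.4 × 6.8
      = 2.184 + 9.52 = 11.7 mm.

total ≈ 11.7 mm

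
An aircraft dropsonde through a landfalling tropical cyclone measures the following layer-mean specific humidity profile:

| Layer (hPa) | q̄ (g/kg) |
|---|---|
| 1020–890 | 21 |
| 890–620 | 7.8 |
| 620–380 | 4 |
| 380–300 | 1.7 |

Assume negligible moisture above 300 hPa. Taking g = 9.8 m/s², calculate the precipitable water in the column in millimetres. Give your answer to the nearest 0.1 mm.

PW ≈ 60.5 mm

Precipitable water is the column-integrated vapour mass per unit area: PW = (1/g) Σ q̄ Δp, with q in kg/kg and Δp in Pa (1 kg/m² of water = 1 mm).
Layer 1020–890 hPa: Δp = 130 hPa = 13000 Pa, q̄ = 0.021 kg/kg → 0.021 × 13000 / 9.8 = 27.86 mm
Layer 890–620 hPa: Δp = 270 hPa = 27000 Pa, q̄ = 0.0078 kg/kg → 0.0078 × 27000 / 9.8 = 21.49 mm
Layer 620–380 hPa: Δp = 240 hPa = 24000 Pa, q̄ = 0.004 kg/kg → 0.004 × 24000 / 9.8 = 9.80 mm
Layer 380–300 hPa: Δp = 80 hPa = 8000 Pa, q̄ = 0.0017 kg/kg → 0.0017 × 8000 / 9.8 = 1.39 mm
PW = 27.86 + 21.49 + 9.80 + 1.39 = 60.54 ≈ 60.5 mm.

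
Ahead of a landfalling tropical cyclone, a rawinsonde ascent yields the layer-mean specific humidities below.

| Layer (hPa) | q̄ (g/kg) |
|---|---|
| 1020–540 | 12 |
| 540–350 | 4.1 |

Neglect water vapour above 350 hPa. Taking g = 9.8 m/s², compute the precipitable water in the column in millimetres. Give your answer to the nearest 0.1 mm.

PW ≈ 66.7 mm

Precipitable water is the column-integrated vapour mass per unit area: PW = (1/g) Σ q̄ Δp, with q in kg/kg and Δp in Pa (1 kg/m² of water = 1 mm).
Layer 1020–540 hPa: Δp = 480 hPa = 48000 Pa, q̄ = 0.012 kg/kg → 0.012 × 48000 / 9.8 = 58.78 mm
Layer 540–350 hPa: Δp = 190 hPa = 19000 Pa, q̄ = 0.0041 kg/kg → 0.0041 × 19000 / 9.8 = 7.95 mm
PW = 58.78 + 7.95 = 66.73 ≈ 66.7 mm.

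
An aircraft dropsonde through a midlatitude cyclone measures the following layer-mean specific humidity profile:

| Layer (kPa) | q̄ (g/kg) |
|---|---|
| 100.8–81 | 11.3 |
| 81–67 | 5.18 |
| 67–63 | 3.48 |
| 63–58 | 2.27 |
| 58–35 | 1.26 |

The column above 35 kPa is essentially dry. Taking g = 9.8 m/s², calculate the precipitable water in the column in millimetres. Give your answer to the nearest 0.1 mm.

Precipitable water is the column-integrated vapour mass per unit area: PW = (1/g) Σ q̄ Δp, with q in kg/kg and Δp in Pa (1 kg/m² of water = 1 mm).
Layer 100.8–81 kPa: Δp = 198 hPa = 19800 Pa, q̄ = 0.0113 kg/kg → 0.0113 × 19800 / 9.8 = 22.83 mm
Layer 81–67 kPa: Δp = 140 hPa = 14000 Pa, q̄ = 0.00518 kg/kg → 0.00518 × 14000 / 9.8 = 7.40 mm
Layer 67–63 kPa: Δp = 40 hPa = 4000 Pa, q̄ = 0.00348 kg/kg → 0.00348 × 4000 / 9.8 = 1.42 mm
Layer 63–58 kPa: Δp = 50 hPa = 5000 Pa, q̄ = 0.00227 kg/kg → 0.00227 × 5000 / 9.8 = 1.16 mm
Layer 58–35 kPa: Δp = 230 hPa = 23000 Pa, q̄ = 0.00126 kg/kg → 0.00126 × 23000 / 9.8 = 2.96 mm
PW = 22.83 + 7.40 + 1.42 + 1.16 + 2.96 = 35.77 ≈ 35.8 mm.

PW ≈ 35.8 mm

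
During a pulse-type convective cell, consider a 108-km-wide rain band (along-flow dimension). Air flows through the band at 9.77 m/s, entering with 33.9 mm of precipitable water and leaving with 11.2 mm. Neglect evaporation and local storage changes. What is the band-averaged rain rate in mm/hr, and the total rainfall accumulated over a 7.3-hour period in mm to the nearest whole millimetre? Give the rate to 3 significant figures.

R ≈ 7.39 mm/hr; total ≈ 54 mm

Column moisture flux per unit crosswind length is F = V × PW.
Inflow: F_in = 9.77 × 33.9 = 331.203 mm·m/s
Outflow: F_out = 9.77 × 11.2 = 109.424 mm·m/s
Steady-state rate R = (F_in − F_out)/L = (331.203 − 109.424) / 108000 m = 2.054e-03 mm/s.
R = 2.054e-03 × 3600 = 7.39 mm/hr.
Over 7.3 h: total = 7.39 × 7.3 = 53.947 ≈ 54 mm.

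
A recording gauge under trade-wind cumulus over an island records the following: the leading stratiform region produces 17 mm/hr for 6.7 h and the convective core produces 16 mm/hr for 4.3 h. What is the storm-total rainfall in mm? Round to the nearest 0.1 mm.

total ≈ 182.7 mm

Total = Σ Rᵢ Δtᵢ = 17 × 6.7 + 16 × 4.3
      = 113.9 + 68.8 = 182.7 mm.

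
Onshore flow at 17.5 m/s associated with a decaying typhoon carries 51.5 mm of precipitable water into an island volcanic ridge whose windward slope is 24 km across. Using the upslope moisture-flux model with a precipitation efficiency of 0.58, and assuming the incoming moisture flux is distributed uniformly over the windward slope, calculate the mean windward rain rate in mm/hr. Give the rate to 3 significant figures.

R ≈ 78.4 mm/hr

Incoming column moisture flux per unit ridge length: F = V × PW = 17.5 × 51.5 = 901.25 mm·m/s.
Spread over the 24 km slope with efficiency ε = 0.58: R = ε·F/W = 0.58 × 901.25 / 24000 m = 2.178e-02 mm/s.
R = 2.178e-02 × 3600 = 78.4 mm/hr.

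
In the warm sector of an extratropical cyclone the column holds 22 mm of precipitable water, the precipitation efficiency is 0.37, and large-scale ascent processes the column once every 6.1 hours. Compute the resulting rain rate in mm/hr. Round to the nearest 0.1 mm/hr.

R ≈ 1.3 mm/hr

Each overturning extracts ε × PW = 0.37 × 22 = 8.14 mm.
Rate = ε·PW / τ = 8.14 / 6.1 h = 1.3 mm/hr.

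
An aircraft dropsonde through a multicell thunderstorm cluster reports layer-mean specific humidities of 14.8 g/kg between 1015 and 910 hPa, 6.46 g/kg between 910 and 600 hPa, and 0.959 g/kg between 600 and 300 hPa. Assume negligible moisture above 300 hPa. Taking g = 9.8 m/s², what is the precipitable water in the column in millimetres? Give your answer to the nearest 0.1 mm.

Precipitable water is the column-integrated vapour mass per unit area: PW = (1/g) Σ q̄ Δp, with q in kg/kg and Δp in Pa (1 kg/m² of water = 1 mm).
Layer 1015–910 hPa: Δp = 105 hPa = 10500 Pa, q̄ = 0.0148 kg/kg → 0.0148 × 10500 / 9.8 = 15.86 mm
Layer 910–600 hPa: Δp = 310 hPa = 31000 Pa, q̄ = 0.00646 kg/kg → 0.00646 × 31000 / 9.8 = 20.43 mm
Layer 600–300 hPa: Δp = 300 hPa = 30000 Pa, q̄ = 0.000959 kg/kg → 0.000959 × 30000 / 9.8 = 2.94 mm
PW = 15.86 + 20.43 + 2.94 = 39.23 ≈ 39.2 mm.

PW ≈ 39.2 mm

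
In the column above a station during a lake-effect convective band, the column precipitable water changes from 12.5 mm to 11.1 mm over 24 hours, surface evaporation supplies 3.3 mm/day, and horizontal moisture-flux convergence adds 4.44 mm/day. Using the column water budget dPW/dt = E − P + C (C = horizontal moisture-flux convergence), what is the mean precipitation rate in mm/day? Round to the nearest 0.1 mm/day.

P ≈ 9.1 mm/day

dPW/dt = (11.1 − 12.5) mm / (24/24 day) = -1.400 mm/day.
P = E + C − dPW/dt = 3.3 + (4.44) − (-1.400) = 9.1 mm/day.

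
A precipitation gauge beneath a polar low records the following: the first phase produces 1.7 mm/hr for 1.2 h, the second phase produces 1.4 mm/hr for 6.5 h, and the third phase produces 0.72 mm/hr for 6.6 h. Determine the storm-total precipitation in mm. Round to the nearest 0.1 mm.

Total = Σ Rᵢ Δtᵢ = 1.7 × 1.2 + 1.4 × 6.5 + 0.72 × 6.6
      = 2.04 + 9.1 + 4.752 = 15.9 mm.

total ≈ 15.9 mm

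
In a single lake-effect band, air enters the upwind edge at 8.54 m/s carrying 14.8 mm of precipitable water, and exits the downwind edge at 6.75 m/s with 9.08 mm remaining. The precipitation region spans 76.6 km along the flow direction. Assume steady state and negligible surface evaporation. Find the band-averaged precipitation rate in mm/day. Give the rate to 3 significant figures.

R ≈ 73.4 mm/day

Column moisture flux per unit crosswind length is F = V × PW.
Inflow: F_in = 8.54 × 14.8 = 126.392 mm·m/s
Outflow: F_out = 6.75 × 9.08 = 61.29 mm·m/s
Steady-state rate R = (F_in − F_out)/L = (126.392 − 61.29) / 76600 m = 8.499e-04 mm/s.
R = 8.499e-04 × 3600 × 24 = 73.4 mm/day.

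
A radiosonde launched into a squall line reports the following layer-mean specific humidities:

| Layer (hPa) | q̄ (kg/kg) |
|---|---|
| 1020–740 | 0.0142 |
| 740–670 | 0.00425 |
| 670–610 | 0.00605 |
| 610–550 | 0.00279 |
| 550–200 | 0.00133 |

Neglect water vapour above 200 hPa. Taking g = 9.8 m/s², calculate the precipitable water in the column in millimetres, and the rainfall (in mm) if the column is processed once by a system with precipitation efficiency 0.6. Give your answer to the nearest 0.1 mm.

PW ≈ 53.8 mm; rainfall ≈ 32.3 mm

Precipitable water is the column-integrated vapour mass per unit area: PW = (1/g) Σ q̄ Δp, with q in kg/kg and Δp in Pa (1 kg/m² of water = 1 mm).
Layer 1020–740 hPa: Δp = 280 hPa = 28000 Pa, q̄ = 0.0142 kg/kg → 0.0142 × 28000 / 9.8 = 40.57 mm
Layer 740–670 hPa: Δp = 70 hPa = 7000 Pa, q̄ = 0.00425 kg/kg → 0.00425 × 7000 / 9.8 = 3.04 mm
Layer 670–610 hPa: Δp = 60 hPa = 6000 Pa, q̄ = 0.00605 kg/kg → 0.00605 × 6000 / 9.8 = 3.70 mm
Layer 610–550 hPa: Δp = 60 hPa = 6000 Pa, q̄ = 0.00279 kg/kg → 0.00279 × 6000 / 9.8 = 1.71 mm
Layer 550–200 hPa: Δp = 350 hPa = 35000 Pa, q̄ = 0.00133 kg/kg → 0.00133 × 35000 / 9.8 = 4.75 mm
PW = 40.57 + 3.04 + 3.70 + 1.71 + 4.75 = 53.77 ≈ 53.8 mm.
Rainfall = ε × PW = 0.6 × 53.8 = 32.3 mm.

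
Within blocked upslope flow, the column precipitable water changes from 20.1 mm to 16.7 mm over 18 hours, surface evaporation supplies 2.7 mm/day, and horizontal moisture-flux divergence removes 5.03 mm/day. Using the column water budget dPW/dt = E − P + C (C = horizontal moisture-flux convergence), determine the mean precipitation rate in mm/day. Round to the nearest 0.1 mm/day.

dPW/dt = (16.7 − 20.1) mm / (18/24 day) = -4.533 mm/day.
P = E + C − dPW/dt = 2.7 + (-5.03) − (-4.533) = 2.2 mm/day.

P ≈ 2.2 mm/day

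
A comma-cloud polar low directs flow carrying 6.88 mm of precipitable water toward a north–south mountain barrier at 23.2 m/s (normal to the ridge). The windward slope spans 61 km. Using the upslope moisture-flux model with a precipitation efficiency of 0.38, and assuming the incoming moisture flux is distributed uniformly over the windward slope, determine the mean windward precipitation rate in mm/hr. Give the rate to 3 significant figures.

Incoming column moisture flux per unit ridge length: F = V × PW = 23.2 × 6.88 = 159.616 mm·m/s.
Spread over the 61 km slope with efficiency ε = 0.38: R = ε·F/W = 0.38 × 159.616 / 61000 m = 9.943e-04 mm/s.
R = 9.943e-04 × 3600 = 3.58 mm/hr.

R ≈ 3.58 mm/hr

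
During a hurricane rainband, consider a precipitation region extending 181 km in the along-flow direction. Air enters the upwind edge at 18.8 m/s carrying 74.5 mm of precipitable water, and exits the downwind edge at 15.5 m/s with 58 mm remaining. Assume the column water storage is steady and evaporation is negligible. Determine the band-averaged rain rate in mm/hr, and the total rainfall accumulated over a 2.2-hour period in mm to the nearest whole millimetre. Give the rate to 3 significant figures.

Column moisture flux per unit crosswind length is F = V × PW.
Inflow: F_in = 18.8 × 74.5 = 1400.6 mm·m/s
Outflow: F_out = 15.5 × 58 = 899 mm·m/s
Steady-state rate R = (F_in − F_out)/L = (1400.6 − 899) / 181000 m = 2.771e-03 mm/s.
R = 2.771e-03 × 3600 = 9.98 mm/hr.
Over 2.2 h: total = 9.98 × 2.2 = 21.956 ≈ 22 mm.

R ≈ 9.98 mm/hr; total ≈ 22 mm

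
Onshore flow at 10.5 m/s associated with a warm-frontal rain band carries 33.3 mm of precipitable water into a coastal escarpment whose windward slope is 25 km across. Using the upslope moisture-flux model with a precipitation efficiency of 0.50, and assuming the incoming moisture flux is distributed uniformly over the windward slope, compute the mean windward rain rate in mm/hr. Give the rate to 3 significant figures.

R ≈ 25.2 mm/hr

Incoming column moisture flux per unit ridge length: F = V × PW = 10.5 × 33.3 = 349.65 mm·m/s.
Spread over the 25 km slope with efficiency ε = 0.50: R = ε·F/W = 0.50 × 349.65 / 25000 m = 6.993e-03 mm/s.
R = 6.993e-03 × 3600 = 25.2 mm/hr.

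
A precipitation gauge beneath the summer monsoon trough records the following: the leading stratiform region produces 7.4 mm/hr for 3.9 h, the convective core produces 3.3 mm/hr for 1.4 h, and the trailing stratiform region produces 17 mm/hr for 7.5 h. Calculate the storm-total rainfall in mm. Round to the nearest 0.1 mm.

total ≈ 161.0 mm

Total = Σ Rᵢ Δtᵢ = 7.4 × 3.9 + 3.3 × 1.4 + 17 × 7.5
      = 28.86 + 4.62 + 127.5 = 161.0 mm.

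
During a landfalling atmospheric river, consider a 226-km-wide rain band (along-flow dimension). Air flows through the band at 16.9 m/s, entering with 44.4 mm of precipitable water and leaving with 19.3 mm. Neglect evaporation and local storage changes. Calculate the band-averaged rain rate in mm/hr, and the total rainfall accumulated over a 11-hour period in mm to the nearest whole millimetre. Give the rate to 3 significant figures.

Column moisture flux per unit crosswind length is F = V × PW.
Inflow: F_in = 16.9 × 44.4 = 750.36 mm·m/s
Outflow: F_out = 16.9 × 19.3 = 326.17 mm·m/s
Steady-state rate R = (F_in − F_out)/L = (750.36 − 326.17) / 226000 m = 1.877e-03 mm/s.
R = 1.877e-03 × 3600 = 6.76 mm/hr.
Over 11 h: total = 6.76 × 11 = 74.36 ≈ 74 mm.

R ≈ 6.76 mm/hr; total ≈ 74 mm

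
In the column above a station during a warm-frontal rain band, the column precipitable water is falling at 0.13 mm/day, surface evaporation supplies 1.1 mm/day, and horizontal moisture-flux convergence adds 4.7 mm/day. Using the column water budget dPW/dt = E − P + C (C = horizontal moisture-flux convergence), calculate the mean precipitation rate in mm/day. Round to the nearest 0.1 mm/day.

P ≈ 5.9 mm/day

dPW/dt = -0.13 mm/day.
P = E + C − dPW/dt = 1.1 + (4.7) − (-0.13) = 5.9 mm/day.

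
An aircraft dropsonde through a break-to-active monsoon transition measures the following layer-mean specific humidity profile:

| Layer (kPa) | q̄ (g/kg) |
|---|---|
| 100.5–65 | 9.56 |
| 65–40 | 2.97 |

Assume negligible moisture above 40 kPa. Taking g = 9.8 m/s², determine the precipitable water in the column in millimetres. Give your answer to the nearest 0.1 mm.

Precipitable water is the column-integrated vapour mass per unit area: PW = (1/g) Σ q̄ Δp, with q in kg/kg and Δp in Pa (1 kg/m² of water = 1 mm).
Layer 100.5–65 kPa: Δp = 355 hPa = 35500 Pa, q̄ = 0.00956 kg/kg → 0.00956 × 35500 / 9.8 = 34.63 mm
Layer 65–40 kPa: Δp = 250 hPa = 25000 Pa, q̄ = 0.00297 kg/kg → 0.00297 × 25000 / 9.8 = 7.58 mm
PW = 34.63 + 7.58 = 42.21 ≈ 42.2 mm.

PW ≈ 42.2 mm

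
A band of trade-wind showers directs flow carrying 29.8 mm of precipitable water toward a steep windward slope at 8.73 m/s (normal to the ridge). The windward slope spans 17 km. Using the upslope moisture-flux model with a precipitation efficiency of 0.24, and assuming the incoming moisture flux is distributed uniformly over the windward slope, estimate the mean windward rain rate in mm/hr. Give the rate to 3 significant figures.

R ≈ 13.2 mm/hr

Incoming column moisture flux per unit ridge length: F = V × PW = 8.73 × 29.8 = 260.154 mm·m/s.
Spread over the 17 km slope with efficiency ε = 0.24: R = ε·F/W = 0.24 × 260.154 / 17000 m = 3.673e-03 mm/s.
R = 3.673e-03 × 3600 = 13.2 mm/hr.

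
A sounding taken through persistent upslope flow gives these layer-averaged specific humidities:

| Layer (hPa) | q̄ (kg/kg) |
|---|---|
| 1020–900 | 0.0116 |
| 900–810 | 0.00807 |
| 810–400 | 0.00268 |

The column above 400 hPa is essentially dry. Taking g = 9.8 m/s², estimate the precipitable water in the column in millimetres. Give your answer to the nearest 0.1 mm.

Precipitable water is the column-integrated vapour mass per unit area: PW = (1/g) Σ q̄ Δp, with q in kg/kg and Δp in Pa (1 kg/m² of water = 1 mm).
Layer 1020–900 hPa: Δp = 120 hPa = 12000 Pa, q̄ = 0.0116 kg/kg → 0.0116 × 12000 / 9.8 = 14.20 mm
Layer 900–810 hPa: Δp = 90 hPa = 9000 Pa, q̄ = 0.00807 kg/kg → 0.00807 × 9000 / 9.8 = 7.41 mm
Layer 810–400 hPa: Δp = 410 hPa = 41000 Pa, q̄ = 0.00268 kg/kg → 0.00268 × 41000 / 9.8 = 11.21 mm
PW = 14.20 + 7.41 + 11.21 = 32.82 ≈ 32.8 mm.

PW ≈ 32.8 mm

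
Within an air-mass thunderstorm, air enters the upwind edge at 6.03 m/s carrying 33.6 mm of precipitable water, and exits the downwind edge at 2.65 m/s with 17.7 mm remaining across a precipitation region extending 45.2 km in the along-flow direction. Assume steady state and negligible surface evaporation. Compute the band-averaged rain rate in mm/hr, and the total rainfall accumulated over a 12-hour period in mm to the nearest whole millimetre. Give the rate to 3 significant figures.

Column moisture flux per unit crosswind length is F = V × PW.
Inflow: F_in = 6.03 × 33.6 = 202.608 mm·m/s
Outflow: F_out = 2.65 × 17.7 = 46.905 mm·m/s
Steady-state rate R = (F_in − F_out)/L = (202.608 − 46.905) / 45200 m = 3.445e-03 mm/s.
R = 3.445e-03 × 3600 = 12.4 mm/hr.
Over 12 h: total = 12.4 × 12 = 148.8 ≈ 149 mm.

R ≈ 12.4 mm/hr; total ≈ 149 mm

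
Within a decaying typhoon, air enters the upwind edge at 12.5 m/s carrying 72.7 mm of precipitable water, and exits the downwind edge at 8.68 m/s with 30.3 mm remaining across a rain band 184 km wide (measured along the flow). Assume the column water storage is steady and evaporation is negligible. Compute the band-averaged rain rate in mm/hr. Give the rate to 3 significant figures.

Column moisture flux per unit crosswind length is F = V × PW.
Inflow: F_in = 12.5 × 72.7 = 908.75 mm·m/s
Outflow: F_out = 8.68 × 30.3 = 263.004 mm·m/s
Steady-state rate R = (F_in − F_out)/L = (908.75 − 263.004) / 184000 m = 3.509e-03 mm/s.
R = 3.509e-03 × 3600 = 12.6 mm/hr.

R ≈ 12.6 mm/hr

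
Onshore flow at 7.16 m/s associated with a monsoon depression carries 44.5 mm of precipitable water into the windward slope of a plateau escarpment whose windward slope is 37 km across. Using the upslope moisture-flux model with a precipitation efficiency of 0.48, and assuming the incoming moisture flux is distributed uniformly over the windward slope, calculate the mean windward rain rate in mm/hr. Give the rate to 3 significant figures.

Incoming column moisture flux per unit ridge length: F = V × PW = 7.16 × 44.5 = 318.62 mm·m/s.
Spread over the 37 km slope with efficiency ε = 0.48: R = ε·F/W = 0.48 × 318.62 / 37000 m = 4.133e-03 mm/s.
R = 4.133e-03 × 3600 = 14.9 mm/hr.

R ≈ 14.9 mm/hr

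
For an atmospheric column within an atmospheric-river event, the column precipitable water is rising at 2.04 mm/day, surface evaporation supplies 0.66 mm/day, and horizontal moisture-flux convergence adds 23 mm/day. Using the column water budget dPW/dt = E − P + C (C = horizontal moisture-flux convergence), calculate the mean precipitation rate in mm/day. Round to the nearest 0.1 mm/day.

P ≈ 21.6 mm/day

dPW/dt = +2.04 mm/day.
P = E + C − dPW/dt = 0.66 + (23) − (+2.04) = 21.6 mm/day.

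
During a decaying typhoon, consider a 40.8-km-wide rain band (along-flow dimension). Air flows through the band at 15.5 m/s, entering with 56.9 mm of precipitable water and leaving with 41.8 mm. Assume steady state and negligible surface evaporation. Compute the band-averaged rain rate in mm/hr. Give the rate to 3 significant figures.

R ≈ 20.7 mm/hr

Column moisture flux per unit crosswind length is F = V × PW.
Inflow: F_in = 15.5 × 56.9 = 881.95 mm·m/s
Outflow: F_out = 15.5 × 41.8 = 647.9 mm·m/s
Steady-state rate R = (F_in − F_out)/L = (881.95 − 647.9) / 40800 m = 5.737e-03 mm/s.
R = 5.737e-03 × 3600 = 20.7 mm/hr.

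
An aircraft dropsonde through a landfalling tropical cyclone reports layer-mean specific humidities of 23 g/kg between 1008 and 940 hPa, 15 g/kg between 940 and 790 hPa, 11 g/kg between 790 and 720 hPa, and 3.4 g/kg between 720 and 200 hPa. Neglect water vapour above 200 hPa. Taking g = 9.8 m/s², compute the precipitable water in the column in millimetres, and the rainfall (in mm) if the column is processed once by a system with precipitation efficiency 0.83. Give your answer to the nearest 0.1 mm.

Precipitable water is the column-integrated vapour mass per unit area: PW = (1/g) Σ q̄ Δp, with q in kg/kg and Δp in Pa (1 kg/m² of water = 1 mm).
Layer 1008–940 hPa: Δp = 68 hPa = 6800 Pa, q̄ = 0.023 kg/kg → 0.023 × 6800 / 9.8 = 15.96 mm
Layer 940–790 hPa: Δp = 150 hPa = 15000 Pa, q̄ = 0.015 kg/kg → 0.015 × 15000 / 9.8 = 22.96 mm
Layer 790–720 hPa: Δp = 70 hPa = 7000 Pa, q̄ = 0.011 kg/kg → 0.011 × 7000 / 9.8 = 7.86 mm
Layer 720–200 hPa: Δp = 520 hPa = 52000 Pa, q̄ = 0.0034 kg/kg → 0.0034 × 52000 / 9.8 = 18.04 mm
PW = 15.96 + 22.96 + 7.86 + 18.04 = 64.82 ≈ 64.8 mm.
Rainfall = ε × PW = 0.83 × 64.8 = 53.8 mm.

PW ≈ 64.8 mm; rainfall ≈ 53.8 mm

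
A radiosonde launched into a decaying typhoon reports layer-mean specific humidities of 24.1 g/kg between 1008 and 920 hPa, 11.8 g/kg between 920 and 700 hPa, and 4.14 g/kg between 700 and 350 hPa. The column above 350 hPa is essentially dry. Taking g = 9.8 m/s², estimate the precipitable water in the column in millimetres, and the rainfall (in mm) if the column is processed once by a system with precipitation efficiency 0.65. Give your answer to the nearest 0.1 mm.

PW ≈ 62.9 mm; rainfall ≈ 40.9 mm

Precipitable water is the column-integrated vapour mass per unit area: PW = (1/g) Σ q̄ Δp, with q in kg/kg and Δp in Pa (1 kg/m² of water = 1 mm).
Layer 1008–920 hPa: Δp = 88 hPa = 8800 Pa, q̄ = 0.0241 kg/kg → 0.0241 × 8800 / 9.8 = 21.64 mm
Layer 920–700 hPa: Δp = 220 hPa = 22000 Pa, q̄ = 0.0118 kg/kg → 0.0118 × 22000 / 9.8 = 26.49 mm
Layer 700–350 hPa: Δp = 350 hPa = 35000 Pa, q̄ = 0.00414 kg/kg → 0.00414 × 35000 / 9.8 = 14.79 mm
PW = 21.64 + 26.49 + 14.79 = 62.92 ≈ 62.9 mm.
Rainfall = ε × PW = 0.65 × 62.9 = 40.9 mm.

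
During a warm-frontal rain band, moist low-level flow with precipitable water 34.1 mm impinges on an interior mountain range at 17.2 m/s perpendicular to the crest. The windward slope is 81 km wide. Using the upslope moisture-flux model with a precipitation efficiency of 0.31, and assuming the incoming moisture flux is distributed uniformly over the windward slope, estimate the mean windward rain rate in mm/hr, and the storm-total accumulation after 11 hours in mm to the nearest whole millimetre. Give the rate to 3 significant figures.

Incoming column moisture flux per unit ridge length: F = V × PW = 17.2 × 34.1 = 586.52 mm·m/s.
Spread over the 81 km slope with efficiency ε = 0.31: R = ε·F/W = 0.31 × 586.52 / 81000 m = 2.245e-03 mm/s.
R = 2.245e-03 × 3600 = 8.08 mm/hr.
Over 11 h: total = 8.08 × 11 = 88.88 ≈ 89 mm.

R ≈ 8.08 mm/hr; total ≈ 89 mm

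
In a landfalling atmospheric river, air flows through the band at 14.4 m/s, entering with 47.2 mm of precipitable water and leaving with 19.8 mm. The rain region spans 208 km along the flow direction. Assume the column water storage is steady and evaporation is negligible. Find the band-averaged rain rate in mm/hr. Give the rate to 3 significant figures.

R ≈ 6.83 mm/hr

Column moisture flux per unit crosswind length is F = V × PW.
Inflow: F_in = 14.4 × 47.2 = 679.68 mm·m/s
Outflow: F_out = 14.4 × 19.8 = 285.12 mm·m/s
Steady-state rate R = (F_in − F_out)/L = (679.68 − 285.12) / 208000 m = 1.897e-03 mm/s.
R = 1.897e-03 × 3600 = 6.83 mm/hr.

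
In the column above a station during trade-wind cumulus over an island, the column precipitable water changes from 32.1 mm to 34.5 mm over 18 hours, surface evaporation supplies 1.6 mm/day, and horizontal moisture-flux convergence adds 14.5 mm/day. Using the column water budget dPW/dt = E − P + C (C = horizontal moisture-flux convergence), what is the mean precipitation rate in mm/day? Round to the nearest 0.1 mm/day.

P ≈ 12.9 mm/day

dPW/dt = (34.5 − 32.1) mm / (18/24 day) = +3.200 mm/day.
P = E + C − dPW/dt = 1.6 + (14.5) − (+3.200) = 12.9 mm/day.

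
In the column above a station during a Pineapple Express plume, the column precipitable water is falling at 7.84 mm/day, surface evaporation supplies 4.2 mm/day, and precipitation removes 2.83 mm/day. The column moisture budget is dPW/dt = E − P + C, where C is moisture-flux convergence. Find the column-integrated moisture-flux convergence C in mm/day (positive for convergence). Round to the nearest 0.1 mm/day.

dPW/dt = -7.84 mm/day.
C = dPW/dt − E + P = (-7.84) − 4.2 + 2.83 = -9.2 mm/day.

C ≈ -9.2 mm/day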